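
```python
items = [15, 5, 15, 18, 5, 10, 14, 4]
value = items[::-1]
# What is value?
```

items has length 8. The slice items[::-1] selects indices [7, 6, 5, 4, 3, 2, 1, 0] (7->4, 6->14, 5->10, 4->5, 3->18, 2->15, 1->5, 0->15), giving [4, 14, 10, 5, 18, 15, 5, 15].

[4, 14, 10, 5, 18, 15, 5, 15]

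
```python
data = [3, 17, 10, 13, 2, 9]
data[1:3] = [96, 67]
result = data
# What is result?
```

data starts as [3, 17, 10, 13, 2, 9] (length 6). The slice data[1:3] covers indices [1, 2] with values [17, 10]. Replacing that slice with [96, 67] (same length) produces [3, 96, 67, 13, 2, 9].

[3, 96, 67, 13, 2, 9]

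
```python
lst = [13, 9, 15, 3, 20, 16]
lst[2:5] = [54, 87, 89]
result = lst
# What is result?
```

lst starts as [13, 9, 15, 3, 20, 16] (length 6). The slice lst[2:5] covers indices [2, 3, 4] with values [15, 3, 20]. Replacing that slice with [54, 87, 89] (same length) produces [13, 9, 54, 87, 89, 16].

[13, 9, 54, 87, 89, 16]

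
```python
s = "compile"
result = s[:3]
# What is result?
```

s has length 7. The slice s[:3] selects indices [0, 1, 2] (0->'c', 1->'o', 2->'m'), giving 'com'.

'com'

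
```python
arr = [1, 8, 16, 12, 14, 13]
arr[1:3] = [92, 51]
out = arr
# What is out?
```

arr starts as [1, 8, 16, 12, 14, 13] (length 6). The slice arr[1:3] covers indices [1, 2] with values [8, 16]. Replacing that slice with [92, 51] (same length) produces [1, 92, 51, 12, 14, 13].

[1, 92, 51, 12, 14, 13]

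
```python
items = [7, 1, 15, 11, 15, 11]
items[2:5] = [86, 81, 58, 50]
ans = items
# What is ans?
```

items starts as [7, 1, 15, 11, 15, 11] (length 6). The slice items[2:5] covers indices [2, 3, 4] with values [15, 11, 15]. Replacing that slice with [86, 81, 58, 50] (different length) produces [7, 1, 86, 81, 58, 50, 11].

[7, 1, 86, 81, 58, 50, 11]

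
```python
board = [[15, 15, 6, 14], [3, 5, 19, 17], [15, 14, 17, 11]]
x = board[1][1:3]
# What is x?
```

board[1] = [3, 5, 19, 17]. board[1] has length 4. The slice board[1][1:3] selects indices [1, 2] (1->5, 2->19), giving [5, 19].

[5, 19]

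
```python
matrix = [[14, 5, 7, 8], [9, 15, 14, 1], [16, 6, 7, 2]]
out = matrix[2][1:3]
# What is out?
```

matrix[2] = [16, 6, 7, 2]. matrix[2] has length 4. The slice matrix[2][1:3] selects indices [1, 2] (1->6, 2->7), giving [6, 7].

[6, 7]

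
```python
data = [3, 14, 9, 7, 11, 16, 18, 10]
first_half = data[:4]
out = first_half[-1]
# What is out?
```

data has length 8. The slice data[:4] selects indices [0, 1, 2, 3] (0->3, 1->14, 2->9, 3->7), giving [3, 14, 9, 7]. So first_half = [3, 14, 9, 7]. Then first_half[-1] = 7.

7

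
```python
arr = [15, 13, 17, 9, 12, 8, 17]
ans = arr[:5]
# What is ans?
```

arr has length 7. The slice arr[:5] selects indices [0, 1, 2, 3, 4] (0->15, 1->13, 2->17, 3->9, 4->12), giving [15, 13, 17, 9, 12].

[15, 13, 17, 9, 12]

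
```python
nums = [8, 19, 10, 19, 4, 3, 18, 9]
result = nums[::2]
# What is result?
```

nums has length 8. The slice nums[::2] selects indices [0, 2, 4, 6] (0->8, 2->10, 4->4, 6->18), giving [8, 10, 4, 18].

[8, 10, 4, 18]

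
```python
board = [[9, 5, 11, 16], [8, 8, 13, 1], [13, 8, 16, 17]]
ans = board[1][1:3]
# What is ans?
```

board[1] = [8, 8, 13, 1]. board[1] has length 4. The slice board[1][1:3] selects indices [1, 2] (1->8, 2->13), giving [8, 13].

[8, 13]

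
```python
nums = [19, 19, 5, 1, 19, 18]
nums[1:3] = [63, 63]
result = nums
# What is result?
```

nums starts as [19, 19, 5, 1, 19, 18] (length 6). The slice nums[1:3] covers indices [1, 2] with values [19, 5]. Replacing that slice with [63, 63] (same length) produces [19, 63, 63, 1, 19, 18].

[19, 63, 63, 1, 19, 18]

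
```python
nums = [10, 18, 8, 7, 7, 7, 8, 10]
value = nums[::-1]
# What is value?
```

nums has length 8. The slice nums[::-1] selects indices [7, 6, 5, 4, 3, 2, 1, 0] (7->10, 6->8, 5->7, 4->7, 3->7, 2->8, 1->18, 0->10), giving [10, 8, 7, 7, 7, 8, 18, 10].

[10, 8, 7, 7, 7, 8, 18, 10]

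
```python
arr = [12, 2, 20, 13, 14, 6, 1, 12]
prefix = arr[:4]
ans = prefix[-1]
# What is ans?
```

arr has length 8. The slice arr[:4] selects indices [0, 1, 2, 3] (0->12, 1->2, 2->20, 3->13), giving [12, 2, 20, 13]. So prefix = [12, 2, 20, 13]. Then prefix[-1] = 13.

13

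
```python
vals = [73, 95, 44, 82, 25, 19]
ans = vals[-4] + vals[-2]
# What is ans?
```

vals has length 6. Negative index -4 maps to positive index 6 + (-4) = 2. vals[2] = 44.
vals has length 6. Negative index -2 maps to positive index 6 + (-2) = 4. vals[4] = 25.
Sum: 44 + 25 = 69.

69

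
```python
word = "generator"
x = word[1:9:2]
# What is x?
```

word has length 9. The slice word[1:9:2] selects indices [1, 3, 5, 7] (1->'e', 3->'e', 5->'a', 7->'o'), giving 'eeao'.

'eeao'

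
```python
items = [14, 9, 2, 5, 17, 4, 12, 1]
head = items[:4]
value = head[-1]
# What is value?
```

items has length 8. The slice items[:4] selects indices [0, 1, 2, 3] (0->14, 1->9, 2->2, 3->5), giving [14, 9, 2, 5]. So head = [14, 9, 2, 5]. Then head[-1] = 5.

5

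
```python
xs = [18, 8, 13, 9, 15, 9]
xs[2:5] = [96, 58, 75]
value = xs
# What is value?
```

xs starts as [18, 8, 13, 9, 15, 9] (length 6). The slice xs[2:5] covers indices [2, 3, 4] with values [13, 9, 15]. Replacing that slice with [96, 58, 75] (same length) produces [18, 8, 96, 58, 75, 9].

[18, 8, 96, 58, 75, 9]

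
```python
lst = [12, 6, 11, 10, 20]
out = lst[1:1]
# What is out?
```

lst has length 5. The slice lst[1:1] resolves to an empty index range, so the result is [].

[]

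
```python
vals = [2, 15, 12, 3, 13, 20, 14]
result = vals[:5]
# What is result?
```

vals has length 7. The slice vals[:5] selects indices [0, 1, 2, 3, 4] (0->2, 1->15, 2->12, 3->3, 4->13), giving [2, 15, 12, 3, 13].

[2, 15, 12, 3, 13]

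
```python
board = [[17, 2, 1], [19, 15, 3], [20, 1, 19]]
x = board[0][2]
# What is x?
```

board[0] = [17, 2, 1]. Taking column 2 of that row yields 1.

1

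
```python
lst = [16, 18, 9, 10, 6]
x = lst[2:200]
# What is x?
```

lst has length 5. The slice lst[2:200] selects indices [2, 3, 4] (2->9, 3->10, 4->6), giving [9, 10, 6].

[9, 10, 6]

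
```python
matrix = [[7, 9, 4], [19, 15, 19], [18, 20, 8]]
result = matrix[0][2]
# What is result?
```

matrix[0] = [7, 9, 4]. Taking column 2 of that row yields 4.

4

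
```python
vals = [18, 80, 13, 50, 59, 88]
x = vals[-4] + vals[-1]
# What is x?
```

vals has length 6. Negative index -4 maps to positive index 6 + (-4) = 2. vals[2] = 13.
vals has length 6. Negative index -1 maps to positive index 6 + (-1) = 5. vals[5] = 88.
Sum: 13 + 88 = 101.

101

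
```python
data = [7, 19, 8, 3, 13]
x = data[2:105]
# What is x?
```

data has length 5. The slice data[2:105] selects indices [2, 3, 4] (2->8, 3->3, 4->13), giving [8, 3, 13].

[8, 3, 13]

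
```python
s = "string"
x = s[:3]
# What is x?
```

s has length 6. The slice s[:3] selects indices [0, 1, 2] (0->'s', 1->'t', 2->'r'), giving 'str'.

'str'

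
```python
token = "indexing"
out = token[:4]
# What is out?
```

token has length 8. The slice token[:4] selects indices [0, 1, 2, 3] (0->'i', 1->'n', 2->'d', 3->'e'), giving 'inde'.

'inde'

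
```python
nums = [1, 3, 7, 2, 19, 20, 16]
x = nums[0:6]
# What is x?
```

nums has length 7. The slice nums[0:6] selects indices [0, 1, 2, 3, 4, 5] (0->1, 1->3, 2->7, 3->2, 4->19, 5->20), giving [1, 3, 7, 2, 19, 20].

[1, 3, 7, 2, 19, 20]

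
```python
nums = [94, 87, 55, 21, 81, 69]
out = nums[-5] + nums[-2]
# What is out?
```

nums has length 6. Negative index -5 maps to positive index 6 + (-5) = 1. nums[1] = 87.
nums has length 6. Negative index -2 maps to positive index 6 + (-2) = 4. nums[4] = 81.
Sum: 87 + 81 = 168.

168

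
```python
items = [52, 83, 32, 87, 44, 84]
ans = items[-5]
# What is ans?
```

items has length 6. Negative index -5 maps to positive index 6 + (-5) = 1. items[1] = 83.

83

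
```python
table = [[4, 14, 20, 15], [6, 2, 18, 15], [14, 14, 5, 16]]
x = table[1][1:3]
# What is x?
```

table[1] = [6, 2, 18, 15]. table[1] has length 4. The slice table[1][1:3] selects indices [1, 2] (1->2, 2->18), giving [2, 18].

[2, 18]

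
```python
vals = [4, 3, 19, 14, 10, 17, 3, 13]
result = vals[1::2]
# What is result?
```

vals has length 8. The slice vals[1::2] selects indices [1, 3, 5, 7] (1->3, 3->14, 5->17, 7->13), giving [3, 14, 17, 13].

[3, 14, 17, 13]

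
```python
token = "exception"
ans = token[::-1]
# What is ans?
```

token has length 9. The slice token[::-1] selects indices [8, 7, 6, 5, 4, 3, 2, 1, 0] (8->'n', 7->'o', 6->'i', 5->'t', 4->'p', 3->'e', 2->'c', 1->'x', 0->'e'), giving 'noitpecxe'.

'noitpecxe'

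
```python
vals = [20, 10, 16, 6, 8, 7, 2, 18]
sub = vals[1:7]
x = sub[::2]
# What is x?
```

vals has length 8. The slice vals[1:7] selects indices [1, 2, 3, 4, 5, 6] (1->10, 2->16, 3->6, 4->8, 5->7, 6->2), giving [10, 16, 6, 8, 7, 2]. So sub = [10, 16, 6, 8, 7, 2]. sub has length 6. The slice sub[::2] selects indices [0, 2, 4] (0->10, 2->6, 4->7), giving [10, 6, 7].

[10, 6, 7]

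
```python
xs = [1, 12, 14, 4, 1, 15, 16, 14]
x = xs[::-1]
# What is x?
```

xs has length 8. The slice xs[::-1] selects indices [7, 6, 5, 4, 3, 2, 1, 0] (7->14, 6->16, 5->15, 4->1, 3->4, 2->14, 1->12, 0->1), giving [14, 16, 15, 1, 4, 14, 12, 1].

[14, 16, 15, 1, 4, 14, 12, 1]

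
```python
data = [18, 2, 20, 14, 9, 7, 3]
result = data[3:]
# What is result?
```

data has length 7. The slice data[3:] selects indices [3, 4, 5, 6] (3->14, 4->9, 5->7, 6->3), giving [14, 9, 7, 3].

[14, 9, 7, 3]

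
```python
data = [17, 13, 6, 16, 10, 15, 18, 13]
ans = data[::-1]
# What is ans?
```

data has length 8. The slice data[::-1] selects indices [7, 6, 5, 4, 3, 2, 1, 0] (7->13, 6->18, 5->15, 4->10, 3->16, 2->6, 1->13, 0->17), giving [13, 18, 15, 10, 16, 6, 13, 17].

[13, 18, 15, 10, 16, 6, 13, 17]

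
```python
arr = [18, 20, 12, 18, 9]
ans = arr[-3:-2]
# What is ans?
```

arr has length 5. The slice arr[-3:-2] selects indices [2] (2->12), giving [12].

[12]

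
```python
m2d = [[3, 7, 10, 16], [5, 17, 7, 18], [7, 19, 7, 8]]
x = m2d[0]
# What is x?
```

m2d has 3 rows. Row 0 is [3, 7, 10, 16].

[3, 7, 10, 16]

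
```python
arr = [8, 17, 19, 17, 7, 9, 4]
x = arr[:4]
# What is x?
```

arr has length 7. The slice arr[:4] selects indices [0, 1, 2, 3] (0->8, 1->17, 2->19, 3->17), giving [8, 17, 19, 17].

[8, 17, 19, 17]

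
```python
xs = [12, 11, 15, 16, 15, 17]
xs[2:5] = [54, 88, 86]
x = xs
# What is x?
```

xs starts as [12, 11, 15, 16, 15, 17] (length 6). The slice xs[2:5] covers indices [2, 3, 4] with values [15, 16, 15]. Replacing that slice with [54, 88, 86] (same length) produces [12, 11, 54, 88, 86, 17].

[12, 11, 54, 88, 86, 17]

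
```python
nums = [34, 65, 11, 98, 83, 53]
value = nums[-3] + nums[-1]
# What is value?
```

nums has length 6. Negative index -3 maps to positive index 6 + (-3) = 3. nums[3] = 98.
nums has length 6. Negative index -1 maps to positive index 6 + (-1) = 5. nums[5] = 53.
Sum: 98 + 53 = 151.

151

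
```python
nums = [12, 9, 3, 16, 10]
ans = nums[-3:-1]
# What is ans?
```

nums has length 5. The slice nums[-3:-1] selects indices [2, 3] (2->3, 3->16), giving [3, 16].

[3, 16]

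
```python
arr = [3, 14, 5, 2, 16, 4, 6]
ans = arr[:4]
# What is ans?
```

arr has length 7. The slice arr[:4] selects indices [0, 1, 2, 3] (0->3, 1->14, 2->5, 3->2), giving [3, 14, 5, 2].

[3, 14, 5, 2]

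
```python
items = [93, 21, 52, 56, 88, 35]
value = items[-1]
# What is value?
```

items has length 6. Negative index -1 maps to positive index 6 + (-1) = 5. items[5] = 35.

35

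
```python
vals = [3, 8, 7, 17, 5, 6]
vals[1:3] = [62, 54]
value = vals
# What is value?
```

vals starts as [3, 8, 7, 17, 5, 6] (length 6). The slice vals[1:3] covers indices [1, 2] with values [8, 7]. Replacing that slice with [62, 54] (same length) produces [3, 62, 54, 17, 5, 6].

[3, 62, 54, 17, 5, 6]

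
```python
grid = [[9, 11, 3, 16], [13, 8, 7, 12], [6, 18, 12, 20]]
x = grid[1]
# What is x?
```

grid has 3 rows. Row 1 is [13, 8, 7, 12].

[13, 8, 7, 12]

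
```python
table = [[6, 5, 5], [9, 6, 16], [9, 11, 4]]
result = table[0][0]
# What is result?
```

table[0] = [6, 5, 5]. Taking column 0 of that row yields 6.

6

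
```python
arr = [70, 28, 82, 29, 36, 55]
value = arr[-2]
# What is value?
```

arr has length 6. Negative index -2 maps to positive index 6 + (-2) = 4. arr[4] = 36.

36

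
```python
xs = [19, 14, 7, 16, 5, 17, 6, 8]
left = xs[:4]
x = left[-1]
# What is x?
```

xs has length 8. The slice xs[:4] selects indices [0, 1, 2, 3] (0->19, 1->14, 2->7, 3->16), giving [19, 14, 7, 16]. So left = [19, 14, 7, 16]. Then left[-1] = 16.

16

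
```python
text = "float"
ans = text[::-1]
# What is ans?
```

text has length 5. The slice text[::-1] selects indices [4, 3, 2, 1, 0] (4->'t', 3->'a', 2->'o', 1->'l', 0->'f'), giving 'taolf'.

'taolf'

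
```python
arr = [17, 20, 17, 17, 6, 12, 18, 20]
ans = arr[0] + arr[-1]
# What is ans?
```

arr has length 8. arr[0] = 17.
arr has length 8. Negative index -1 maps to positive index 8 + (-1) = 7. arr[7] = 20.
Sum: 17 + 20 = 37.

37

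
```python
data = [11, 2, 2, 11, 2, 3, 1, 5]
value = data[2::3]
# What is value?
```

data has length 8. The slice data[2::3] selects indices [2, 5] (2->2, 5->3), giving [2, 3].

[2, 3]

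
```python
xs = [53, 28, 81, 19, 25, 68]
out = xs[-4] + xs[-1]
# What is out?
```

xs has length 6. Negative index -4 maps to positive index 6 + (-4) = 2. xs[2] = 81.
xs has length 6. Negative index -1 maps to positive index 6 + (-1) = 5. xs[5] = 68.
Sum: 81 + 68 = 149.

149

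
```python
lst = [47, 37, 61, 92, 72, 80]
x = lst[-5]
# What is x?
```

lst has length 6. Negative index -5 maps to positive index 6 + (-5) = 1. lst[1] = 37.

37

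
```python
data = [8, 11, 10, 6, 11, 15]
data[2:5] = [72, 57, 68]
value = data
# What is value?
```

data starts as [8, 11, 10, 6, 11, 15] (length 6). The slice data[2:5] covers indices [2, 3, 4] with values [10, 6, 11]. Replacing that slice with [72, 57, 68] (same length) produces [8, 11, 72, 57, 68, 15].

[8, 11, 72, 57, 68, 15]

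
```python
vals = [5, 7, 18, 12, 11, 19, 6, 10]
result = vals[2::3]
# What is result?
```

vals has length 8. The slice vals[2::3] selects indices [2, 5] (2->18, 5->19), giving [18, 19].

[18, 19]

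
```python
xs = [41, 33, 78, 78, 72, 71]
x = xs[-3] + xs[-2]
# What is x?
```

xs has length 6. Negative index -3 maps to positive index 6 + (-3) = 3. xs[3] = 78.
xs has length 6. Negative index -2 maps to positive index 6 + (-2) = 4. xs[4] = 72.
Sum: 78 + 72 = 150.

150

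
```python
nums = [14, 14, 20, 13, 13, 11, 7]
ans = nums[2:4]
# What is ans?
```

nums has length 7. The slice nums[2:4] selects indices [2, 3] (2->20, 3->13), giving [20, 13].

[20, 13]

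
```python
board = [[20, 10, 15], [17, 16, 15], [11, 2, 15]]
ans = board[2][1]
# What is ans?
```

board[2] = [11, 2, 15]. Taking column 1 of that row yields 2.

2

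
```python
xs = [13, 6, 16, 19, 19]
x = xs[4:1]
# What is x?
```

xs has length 5. The slice xs[4:1] resolves to an empty index range, so the result is [].

[]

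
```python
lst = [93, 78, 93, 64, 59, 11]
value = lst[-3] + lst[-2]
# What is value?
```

lst has length 6. Negative index -3 maps to positive index 6 + (-3) = 3. lst[3] = 64.
lst has length 6. Negative index -2 maps to positive index 6 + (-2) = 4. lst[4] = 59.
Sum: 64 + 59 = 123.

123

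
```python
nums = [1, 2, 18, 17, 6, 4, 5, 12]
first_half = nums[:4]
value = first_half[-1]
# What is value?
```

nums has length 8. The slice nums[:4] selects indices [0, 1, 2, 3] (0->1, 1->2, 2->18, 3->17), giving [1, 2, 18, 17]. So first_half = [1, 2, 18, 17]. Then first_half[-1] = 17.

17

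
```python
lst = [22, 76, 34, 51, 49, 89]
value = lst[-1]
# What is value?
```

lst has length 6. Negative index -1 maps to positive index 6 + (-1) = 5. lst[5] = 89.

89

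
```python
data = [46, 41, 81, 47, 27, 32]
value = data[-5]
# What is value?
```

data has length 6. Negative index -5 maps to positive index 6 + (-5) = 1. data[1] = 41.

41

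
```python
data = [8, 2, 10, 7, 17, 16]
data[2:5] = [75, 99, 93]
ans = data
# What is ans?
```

data starts as [8, 2, 10, 7, 17, 16] (length 6). The slice data[2:5] covers indices [2, 3, 4] with values [10, 7, 17]. Replacing that slice with [75, 99, 93] (same length) produces [8, 2, 75, 99, 93, 16].

[8, 2, 75, 99, 93, 16]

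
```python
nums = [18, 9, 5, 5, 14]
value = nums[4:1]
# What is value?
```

nums has length 5. The slice nums[4:1] resolves to an empty index range, so the result is [].

[]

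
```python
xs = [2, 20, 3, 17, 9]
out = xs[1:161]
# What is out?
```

xs has length 5. The slice xs[1:161] selects indices [1, 2, 3, 4] (1->20, 2->3, 3->17, 4->9), giving [20, 3, 17, 9].

[20, 3, 17, 9]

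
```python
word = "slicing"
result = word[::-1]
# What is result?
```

word has length 7. The slice word[::-1] selects indices [6, 5, 4, 3, 2, 1, 0] (6->'g', 5->'n', 4->'i', 3->'c', 2->'i', 1->'l', 0->'s'), giving 'gnicils'.

'gnicils'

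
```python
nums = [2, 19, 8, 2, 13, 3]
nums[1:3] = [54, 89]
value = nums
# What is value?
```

nums starts as [2, 19, 8, 2, 13, 3] (length 6). The slice nums[1:3] covers indices [1, 2] with values [19, 8]. Replacing that slice with [54, 89] (same length) produces [2, 54, 89, 2, 13, 3].

[2, 54, 89, 2, 13, 3]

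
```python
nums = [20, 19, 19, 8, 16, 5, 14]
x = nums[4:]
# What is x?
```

nums has length 7. The slice nums[4:] selects indices [4, 5, 6] (4->16, 5->5, 6->14), giving [16, 5, 14].

[16, 5, 14]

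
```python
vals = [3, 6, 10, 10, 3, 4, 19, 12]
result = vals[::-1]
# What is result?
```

vals has length 8. The slice vals[::-1] selects indices [7, 6, 5, 4, 3, 2, 1, 0] (7->12, 6->19, 5->4, 4->3, 3->10, 2->10, 1->6, 0->3), giving [12, 19, 4, 3, 10, 10, 6, 3].

[12, 19, 4, 3, 10, 10, 6, 3]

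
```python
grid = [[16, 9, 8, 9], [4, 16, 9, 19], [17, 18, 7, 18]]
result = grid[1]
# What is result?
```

grid has 3 rows. Row 1 is [4, 16, 9, 19].

[4, 16, 9, 19]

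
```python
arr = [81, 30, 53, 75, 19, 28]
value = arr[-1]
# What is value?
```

arr has length 6. Negative index -1 maps to positive index 6 + (-1) = 5. arr[5] = 28.

28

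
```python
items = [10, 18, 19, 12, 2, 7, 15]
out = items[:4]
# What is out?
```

items has length 7. The slice items[:4] selects indices [0, 1, 2, 3] (0->10, 1->18, 2->19, 3->12), giving [10, 18, 19, 12].

[10, 18, 19, 12]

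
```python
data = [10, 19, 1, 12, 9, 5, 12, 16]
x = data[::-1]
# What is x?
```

data has length 8. The slice data[::-1] selects indices [7, 6, 5, 4, 3, 2, 1, 0] (7->16, 6->12, 5->5, 4->9, 3->12, 2->1, 1->19, 0->10), giving [16, 12, 5, 9, 12, 1, 19, 10].

[16, 12, 5, 9, 12, 1, 19, 10]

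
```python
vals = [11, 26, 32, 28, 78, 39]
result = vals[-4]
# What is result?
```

vals has length 6. Negative index -4 maps to positive index 6 + (-4) = 2. vals[2] = 32.

32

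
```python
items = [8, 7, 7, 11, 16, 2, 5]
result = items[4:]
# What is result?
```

items has length 7. The slice items[4:] selects indices [4, 5, 6] (4->16, 5->2, 6->5), giving [16, 2, 5].

[16, 2, 5]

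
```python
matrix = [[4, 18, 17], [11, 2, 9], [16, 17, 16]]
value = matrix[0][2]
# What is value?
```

matrix[0] = [4, 18, 17]. Taking column 2 of that row yields 17.

17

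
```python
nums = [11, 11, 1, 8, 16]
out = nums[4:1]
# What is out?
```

nums has length 5. The slice nums[4:1] resolves to an empty index range, so the result is [].

[]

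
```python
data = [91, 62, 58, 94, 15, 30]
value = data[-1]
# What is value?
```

data has length 6. Negative index -1 maps to positive index 6 + (-1) = 5. data[5] = 30.

30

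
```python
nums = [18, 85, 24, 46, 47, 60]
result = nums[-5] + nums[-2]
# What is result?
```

nums has length 6. Negative index -5 maps to positive index 6 + (-5) = 1. nums[1] = 85.
nums has length 6. Negative index -2 maps to positive index 6 + (-2) = 4. nums[4] = 47.
Sum: 85 + 47 = 132.

132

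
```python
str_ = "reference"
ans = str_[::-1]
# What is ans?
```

str_ has length 9. The slice str_[::-1] selects indices [8, 7, 6, 5, 4, 3, 2, 1, 0] (8->'e', 7->'c', 6->'n', 5->'e', 4->'r', 3->'e', 2->'f', 1->'e', 0->'r'), giving 'ecnerefer'.

'ecnerefer'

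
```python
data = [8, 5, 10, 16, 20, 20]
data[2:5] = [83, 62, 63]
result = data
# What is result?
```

data starts as [8, 5, 10, 16, 20, 20] (length 6). The slice data[2:5] covers indices [2, 3, 4] with values [10, 16, 20]. Replacing that slice with [83, 62, 63] (same length) produces [8, 5, 83, 62, 63, 20].

[8, 5, 83, 62, 63, 20]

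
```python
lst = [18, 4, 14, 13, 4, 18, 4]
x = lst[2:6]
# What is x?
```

lst has length 7. The slice lst[2:6] selects indices [2, 3, 4, 5] (2->14, 3->13, 4->4, 5->18), giving [14, 13, 4, 18].

[14, 13, 4, 18]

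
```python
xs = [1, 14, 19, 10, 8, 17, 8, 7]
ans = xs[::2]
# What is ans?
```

xs has length 8. The slice xs[::2] selects indices [0, 2, 4, 6] (0->1, 2->19, 4->8, 6->8), giving [1, 19, 8, 8].

[1, 19, 8, 8]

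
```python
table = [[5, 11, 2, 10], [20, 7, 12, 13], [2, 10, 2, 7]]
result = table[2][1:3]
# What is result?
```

table[2] = [2, 10, 2, 7]. table[2] has length 4. The slice table[2][1:3] selects indices [1, 2] (1->10, 2->2), giving [10, 2].

[10, 2]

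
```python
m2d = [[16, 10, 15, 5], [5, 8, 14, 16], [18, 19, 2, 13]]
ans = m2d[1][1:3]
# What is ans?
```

m2d[1] = [5, 8, 14, 16]. m2d[1] has length 4. The slice m2d[1][1:3] selects indices [1, 2] (1->8, 2->14), giving [8, 14].

[8, 14]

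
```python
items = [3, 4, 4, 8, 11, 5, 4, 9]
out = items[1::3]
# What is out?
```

items has length 8. The slice items[1::3] selects indices [1, 4, 7] (1->4, 4->11, 7->9), giving [4, 11, 9].

[4, 11, 9]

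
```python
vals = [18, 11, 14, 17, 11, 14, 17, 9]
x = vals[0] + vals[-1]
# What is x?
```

vals has length 8. vals[0] = 18.
vals has length 8. Negative index -1 maps to positive index 8 + (-1) = 7. vals[7] = 9.
Sum: 18 + 9 = 27.

27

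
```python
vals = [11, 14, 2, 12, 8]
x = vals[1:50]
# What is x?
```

vals has length 5. The slice vals[1:50] selects indices [1, 2, 3, 4] (1->14, 2->2, 3->12, 4->8), giving [14, 2, 12, 8].

[14, 2, 12, 8]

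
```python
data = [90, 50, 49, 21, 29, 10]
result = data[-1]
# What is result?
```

data has length 6. Negative index -1 maps to positive index 6 + (-1) = 5. data[5] = 10.

10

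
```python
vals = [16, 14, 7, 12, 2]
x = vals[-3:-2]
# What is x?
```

vals has length 5. The slice vals[-3:-2] selects indices [2] (2->7), giving [7].

[7]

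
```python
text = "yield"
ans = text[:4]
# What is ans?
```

text has length 5. The slice text[:4] selects indices [0, 1, 2, 3] (0->'y', 1->'i', 2->'e', 3->'l'), giving 'yiel'.

'yiel'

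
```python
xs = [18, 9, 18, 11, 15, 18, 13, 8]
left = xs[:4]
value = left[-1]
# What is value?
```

xs has length 8. The slice xs[:4] selects indices [0, 1, 2, 3] (0->18, 1->9, 2->18, 3->11), giving [18, 9, 18, 11]. So left = [18, 9, 18, 11]. Then left[-1] = 11.

11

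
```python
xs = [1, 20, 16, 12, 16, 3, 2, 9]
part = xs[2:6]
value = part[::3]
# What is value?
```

xs has length 8. The slice xs[2:6] selects indices [2, 3, 4, 5] (2->16, 3->12, 4->16, 5->3), giving [16, 12, 16, 3]. So part = [16, 12, 16, 3]. part has length 4. The slice part[::3] selects indices [0, 3] (0->16, 3->3), giving [16, 3].

[16, 3]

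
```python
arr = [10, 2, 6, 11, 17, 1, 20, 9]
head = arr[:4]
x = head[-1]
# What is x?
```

arr has length 8. The slice arr[:4] selects indices [0, 1, 2, 3] (0->10, 1->2, 2->6, 3->11), giving [10, 2, 6, 11]. So head = [10, 2, 6, 11]. Then head[-1] = 11.

11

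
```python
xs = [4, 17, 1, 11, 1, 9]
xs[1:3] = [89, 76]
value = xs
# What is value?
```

xs starts as [4, 17, 1, 11, 1, 9] (length 6). The slice xs[1:3] covers indices [1, 2] with values [17, 1]. Replacing that slice with [89, 76] (same length) produces [4, 89, 76, 11, 1, 9].

[4, 89, 76, 11, 1, 9]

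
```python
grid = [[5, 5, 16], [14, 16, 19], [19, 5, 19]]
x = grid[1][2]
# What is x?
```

grid[1] = [14, 16, 19]. Taking column 2 of that row yields 19.

19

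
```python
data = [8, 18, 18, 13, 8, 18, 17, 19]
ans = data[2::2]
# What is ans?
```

data has length 8. The slice data[2::2] selects indices [2, 4, 6] (2->18, 4->8, 6->17), giving [18, 8, 17].

[18, 8, 17]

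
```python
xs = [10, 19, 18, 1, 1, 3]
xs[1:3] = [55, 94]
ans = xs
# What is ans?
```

xs starts as [10, 19, 18, 1, 1, 3] (length 6). The slice xs[1:3] covers indices [1, 2] with values [19, 18]. Replacing that slice with [55, 94] (same length) produces [10, 55, 94, 1, 1, 3].

[10, 55, 94, 1, 1, 3]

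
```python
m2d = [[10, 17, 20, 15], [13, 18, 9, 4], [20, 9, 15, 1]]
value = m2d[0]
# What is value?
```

m2d has 3 rows. Row 0 is [10, 17, 20, 15].

[10, 17, 20, 15]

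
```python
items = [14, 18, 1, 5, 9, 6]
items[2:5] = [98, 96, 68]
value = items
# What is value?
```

items starts as [14, 18, 1, 5, 9, 6] (length 6). The slice items[2:5] covers indices [2, 3, 4] with values [1, 5, 9]. Replacing that slice with [98, 96, 68] (same length) produces [14, 18, 98, 96, 68, 6].

[14, 18, 98, 96, 68, 6]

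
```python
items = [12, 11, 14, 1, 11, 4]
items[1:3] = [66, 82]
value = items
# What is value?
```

items starts as [12, 11, 14, 1, 11, 4] (length 6). The slice items[1:3] covers indices [1, 2] with values [11, 14]. Replacing that slice with [66, 82] (same length) produces [12, 66, 82, 1, 11, 4].

[12, 66, 82, 1, 11, 4]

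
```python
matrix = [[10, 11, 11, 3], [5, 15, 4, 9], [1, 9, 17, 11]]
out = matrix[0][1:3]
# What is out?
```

matrix[0] = [10, 11, 11, 3]. matrix[0] has length 4. The slice matrix[0][1:3] selects indices [1, 2] (1->11, 2->11), giving [11, 11].

[11, 11]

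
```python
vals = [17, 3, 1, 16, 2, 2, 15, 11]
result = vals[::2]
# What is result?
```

vals has length 8. The slice vals[::2] selects indices [0, 2, 4, 6] (0->17, 2->1, 4->2, 6->15), giving [17, 1, 2, 15].

[17, 1, 2, 15]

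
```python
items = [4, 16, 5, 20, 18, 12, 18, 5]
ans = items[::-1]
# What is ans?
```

items has length 8. The slice items[::-1] selects indices [7, 6, 5, 4, 3, 2, 1, 0] (7->5, 6->18, 5->12, 4->18, 3->20, 2->5, 1->16, 0->4), giving [5, 18, 12, 18, 20, 5, 16, 4].

[5, 18, 12, 18, 20, 5, 16, 4]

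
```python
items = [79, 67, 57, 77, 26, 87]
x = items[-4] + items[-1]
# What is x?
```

items has length 6. Negative index -4 maps to positive index 6 + (-4) = 2. items[2] = 57.
items has length 6. Negative index -1 maps to positive index 6 + (-1) = 5. items[5] = 87.
Sum: 57 + 87 = 144.

144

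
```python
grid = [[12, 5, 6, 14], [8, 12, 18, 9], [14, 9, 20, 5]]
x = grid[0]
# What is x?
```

grid has 3 rows. Row 0 is [12, 5, 6, 14].

[12, 5, 6, 14]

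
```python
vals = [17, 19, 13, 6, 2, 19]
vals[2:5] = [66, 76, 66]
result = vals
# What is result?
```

vals starts as [17, 19, 13, 6, 2, 19] (length 6). The slice vals[2:5] covers indices [2, 3, 4] with values [13, 6, 2]. Replacing that slice with [66, 76, 66] (same length) produces [17, 19, 66, 76, 66, 19].

[17, 19, 66, 76, 66, 19]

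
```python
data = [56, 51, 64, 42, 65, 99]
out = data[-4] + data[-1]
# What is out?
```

data has length 6. Negative index -4 maps to positive index 6 + (-4) = 2. data[2] = 64.
data has length 6. Negative index -1 maps to positive index 6 + (-1) = 5. data[5] = 99.
Sum: 64 + 99 = 163.

163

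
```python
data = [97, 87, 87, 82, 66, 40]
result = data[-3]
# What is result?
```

data has length 6. Negative index -3 maps to positive index 6 + (-3) = 3. data[3] = 82.

82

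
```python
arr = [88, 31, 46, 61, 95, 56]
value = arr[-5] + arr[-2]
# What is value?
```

arr has length 6. Negative index -5 maps to positive index 6 + (-5) = 1. arr[1] = 31.
arr has length 6. Negative index -2 maps to positive index 6 + (-2) = 4. arr[4] = 95.
Sum: 31 + 95 = 126.

126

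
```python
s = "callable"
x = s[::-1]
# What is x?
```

s has length 8. The slice s[::-1] selects indices [7, 6, 5, 4, 3, 2, 1, 0] (7->'e', 6->'l', 5->'b', 4->'a', 3->'l', 2->'l', 1->'a', 0->'c'), giving 'elballac'.

'elballac'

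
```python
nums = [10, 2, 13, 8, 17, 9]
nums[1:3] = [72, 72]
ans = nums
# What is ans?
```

nums starts as [10, 2, 13, 8, 17, 9] (length 6). The slice nums[1:3] covers indices [1, 2] with values [2, 13]. Replacing that slice with [72, 72] (same length) produces [10, 72, 72, 8, 17, 9].

[10, 72, 72, 8, 17, 9]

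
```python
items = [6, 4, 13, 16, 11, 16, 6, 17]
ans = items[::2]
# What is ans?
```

items has length 8. The slice items[::2] selects indices [0, 2, 4, 6] (0->6, 2->13, 4->11, 6->6), giving [6, 13, 11, 6].

[6, 13, 11, 6]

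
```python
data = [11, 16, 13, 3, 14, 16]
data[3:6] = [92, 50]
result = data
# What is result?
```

data starts as [11, 16, 13, 3, 14, 16] (length 6). The slice data[3:6] covers indices [3, 4, 5] with values [3, 14, 16]. Replacing that slice with [92, 50] (different length) produces [11, 16, 13, 92, 50].

[11, 16, 13, 92, 50]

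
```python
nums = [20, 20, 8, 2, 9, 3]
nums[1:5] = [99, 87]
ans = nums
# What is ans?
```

nums starts as [20, 20, 8, 2, 9, 3] (length 6). The slice nums[1:5] covers indices [1, 2, 3, 4] with values [20, 8, 2, 9]. Replacing that slice with [99, 87] (different length) produces [20, 99, 87, 3].

[20, 99, 87, 3]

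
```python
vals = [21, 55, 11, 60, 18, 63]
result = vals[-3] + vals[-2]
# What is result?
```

vals has length 6. Negative index -3 maps to positive index 6 + (-3) = 3. vals[3] = 60.
vals has length 6. Negative index -2 maps to positive index 6 + (-2) = 4. vals[4] = 18.
Sum: 60 + 18 = 78.

78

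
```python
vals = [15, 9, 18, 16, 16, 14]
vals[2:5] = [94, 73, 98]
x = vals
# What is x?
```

vals starts as [15, 9, 18, 16, 16, 14] (length 6). The slice vals[2:5] covers indices [2, 3, 4] with values [18, 16, 16]. Replacing that slice with [94, 73, 98] (same length) produces [15, 9, 94, 73, 98, 14].

[15, 9, 94, 73, 98, 14]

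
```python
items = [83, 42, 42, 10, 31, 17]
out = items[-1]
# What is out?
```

items has length 6. Negative index -1 maps to positive index 6 + (-1) = 5. items[5] = 17.

17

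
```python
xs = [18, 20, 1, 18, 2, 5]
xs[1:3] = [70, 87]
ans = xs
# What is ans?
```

xs starts as [18, 20, 1, 18, 2, 5] (length 6). The slice xs[1:3] covers indices [1, 2] with values [20, 1]. Replacing that slice with [70, 87] (same length) produces [18, 70, 87, 18, 2, 5].

[18, 70, 87, 18, 2, 5]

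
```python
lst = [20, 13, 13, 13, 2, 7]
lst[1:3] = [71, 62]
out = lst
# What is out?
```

lst starts as [20, 13, 13, 13, 2, 7] (length 6). The slice lst[1:3] covers indices [1, 2] with values [13, 13]. Replacing that slice with [71, 62] (same length) produces [20, 71, 62, 13, 2, 7].

[20, 71, 62, 13, 2, 7]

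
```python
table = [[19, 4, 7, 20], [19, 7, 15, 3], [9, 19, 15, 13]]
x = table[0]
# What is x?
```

table has 3 rows. Row 0 is [19, 4, 7, 20].

[19, 4, 7, 20]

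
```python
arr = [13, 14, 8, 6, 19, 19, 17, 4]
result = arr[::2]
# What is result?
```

arr has length 8. The slice arr[::2] selects indices [0, 2, 4, 6] (0->13, 2->8, 4->19, 6->17), giving [13, 8, 19, 17].

[13, 8, 19, 17]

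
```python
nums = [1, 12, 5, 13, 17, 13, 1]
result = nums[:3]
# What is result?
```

nums has length 7. The slice nums[:3] selects indices [0, 1, 2] (0->1, 1->12, 2->5), giving [1, 12, 5].

[1, 12, 5]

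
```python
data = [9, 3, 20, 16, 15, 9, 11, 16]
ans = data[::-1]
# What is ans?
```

data has length 8. The slice data[::-1] selects indices [7, 6, 5, 4, 3, 2, 1, 0] (7->16, 6->11, 5->9, 4->15, 3->16, 2->20, 1->3, 0->9), giving [16, 11, 9, 15, 16, 20, 3, 9].

[16, 11, 9, 15, 16, 20, 3, 9]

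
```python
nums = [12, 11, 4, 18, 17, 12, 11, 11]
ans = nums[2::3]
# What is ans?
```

nums has length 8. The slice nums[2::3] selects indices [2, 5] (2->4, 5->12), giving [4, 12].

[4, 12]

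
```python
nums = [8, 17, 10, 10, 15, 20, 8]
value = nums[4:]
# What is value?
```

nums has length 7. The slice nums[4:] selects indices [4, 5, 6] (4->15, 5->20, 6->8), giving [15, 20, 8].

[15, 20, 8]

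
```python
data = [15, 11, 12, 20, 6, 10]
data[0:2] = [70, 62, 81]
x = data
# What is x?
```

data starts as [15, 11, 12, 20, 6, 10] (length 6). The slice data[0:2] covers indices [0, 1] with values [15, 11]. Replacing that slice with [70, 62, 81] (different length) produces [70, 62, 81, 12, 20, 6, 10].

[70, 62, 81, 12, 20, 6, 10]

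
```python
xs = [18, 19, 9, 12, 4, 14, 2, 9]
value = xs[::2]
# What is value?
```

xs has length 8. The slice xs[::2] selects indices [0, 2, 4, 6] (0->18, 2->9, 4->4, 6->2), giving [18, 9, 4, 2].

[18, 9, 4, 2]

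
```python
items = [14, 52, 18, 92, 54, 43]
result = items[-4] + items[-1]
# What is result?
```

items has length 6. Negative index -4 maps to positive index 6 + (-4) = 2. items[2] = 18.
items has length 6. Negative index -1 maps to positive index 6 + (-1) = 5. items[5] = 43.
Sum: 18 + 43 = 61.

61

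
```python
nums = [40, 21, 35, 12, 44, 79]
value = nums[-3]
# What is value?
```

nums has length 6. Negative index -3 maps to positive index 6 + (-3) = 3. nums[3] = 12.

12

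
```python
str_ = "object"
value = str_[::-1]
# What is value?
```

str_ has length 6. The slice str_[::-1] selects indices [5, 4, 3, 2, 1, 0] (5->'t', 4->'c', 3->'e', 2->'j', 1->'b', 0->'o'), giving 'tcejbo'.

'tcejbo'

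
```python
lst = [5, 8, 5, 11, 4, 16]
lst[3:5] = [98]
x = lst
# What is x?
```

lst starts as [5, 8, 5, 11, 4, 16] (length 6). The slice lst[3:5] covers indices [3, 4] with values [11, 4]. Replacing that slice with [98] (different length) produces [5, 8, 5, 98, 16].

[5, 8, 5, 98, 16]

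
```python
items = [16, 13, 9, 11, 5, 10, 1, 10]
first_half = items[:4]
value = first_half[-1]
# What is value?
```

items has length 8. The slice items[:4] selects indices [0, 1, 2, 3] (0->16, 1->13, 2->9, 3->11), giving [16, 13, 9, 11]. So first_half = [16, 13, 9, 11]. Then first_half[-1] = 11.

11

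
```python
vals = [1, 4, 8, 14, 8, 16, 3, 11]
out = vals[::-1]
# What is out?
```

vals has length 8. The slice vals[::-1] selects indices [7, 6, 5, 4, 3, 2, 1, 0] (7->11, 6->3, 5->16, 4->8, 3->14, 2->8, 1->4, 0->1), giving [11, 3, 16, 8, 14, 8, 4, 1].

[11, 3, 16, 8, 14, 8, 4, 1]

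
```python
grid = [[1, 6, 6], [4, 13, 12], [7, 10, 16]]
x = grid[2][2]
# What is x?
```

grid[2] = [7, 10, 16]. Taking column 2 of that row yields 16.

16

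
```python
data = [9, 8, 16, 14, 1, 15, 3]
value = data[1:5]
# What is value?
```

data has length 7. The slice data[1:5] selects indices [1, 2, 3, 4] (1->8, 2->16, 3->14, 4->1), giving [8, 16, 14, 1].

[8, 16, 14, 1]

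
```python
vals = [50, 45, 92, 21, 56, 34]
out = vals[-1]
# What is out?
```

vals has length 6. Negative index -1 maps to positive index 6 + (-1) = 5. vals[5] = 34.

34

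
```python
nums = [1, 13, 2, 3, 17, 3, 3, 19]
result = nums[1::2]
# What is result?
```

nums has length 8. The slice nums[1::2] selects indices [1, 3, 5, 7] (1->13, 3->3, 5->3, 7->19), giving [13, 3, 3, 19].

[13, 3, 3, 19]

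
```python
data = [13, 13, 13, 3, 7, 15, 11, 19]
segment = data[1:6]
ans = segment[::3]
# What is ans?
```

data has length 8. The slice data[1:6] selects indices [1, 2, 3, 4, 5] (1->13, 2->13, 3->3, 4->7, 5->15), giving [13, 13, 3, 7, 15]. So segment = [13, 13, 3, 7, 15]. segment has length 5. The slice segment[::3] selects indices [0, 3] (0->13, 3->7), giving [13, 7].

[13, 7]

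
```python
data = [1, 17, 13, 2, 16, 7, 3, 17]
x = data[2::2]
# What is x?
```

data has length 8. The slice data[2::2] selects indices [2, 4, 6] (2->13, 4->16, 6->3), giving [13, 16, 3].

[13, 16, 3]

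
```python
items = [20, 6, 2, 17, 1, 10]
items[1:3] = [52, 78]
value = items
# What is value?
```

items starts as [20, 6, 2, 17, 1, 10] (length 6). The slice items[1:3] covers indices [1, 2] with values [6, 2]. Replacing that slice with [52, 78] (same length) produces [20, 52, 78, 17, 1, 10].

[20, 52, 78, 17, 1, 10]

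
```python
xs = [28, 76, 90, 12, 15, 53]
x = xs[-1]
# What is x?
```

xs has length 6. Negative index -1 maps to positive index 6 + (-1) = 5. xs[5] = 53.

53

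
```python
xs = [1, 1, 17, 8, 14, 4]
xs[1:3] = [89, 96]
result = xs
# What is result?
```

xs starts as [1, 1, 17, 8, 14, 4] (length 6). The slice xs[1:3] covers indices [1, 2] with values [1, 17]. Replacing that slice with [89, 96] (same length) produces [1, 89, 96, 8, 14, 4].

[1, 89, 96, 8, 14, 4]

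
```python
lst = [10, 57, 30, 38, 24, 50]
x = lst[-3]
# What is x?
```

lst has length 6. Negative index -3 maps to positive index 6 + (-3) = 3. lst[3] = 38.

38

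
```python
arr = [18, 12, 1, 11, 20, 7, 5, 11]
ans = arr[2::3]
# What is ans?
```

arr has length 8. The slice arr[2::3] selects indices [2, 5] (2->1, 5->7), giving [1, 7].

[1, 7]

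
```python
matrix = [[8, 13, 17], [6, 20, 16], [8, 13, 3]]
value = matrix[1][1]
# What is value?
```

matrix[1] = [6, 20, 16]. Taking column 1 of that row yields 20.

20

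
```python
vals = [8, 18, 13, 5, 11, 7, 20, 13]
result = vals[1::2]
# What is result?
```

vals has length 8. The slice vals[1::2] selects indices [1, 3, 5, 7] (1->18, 3->5, 5->7, 7->13), giving [18, 5, 7, 13].

[18, 5, 7, 13]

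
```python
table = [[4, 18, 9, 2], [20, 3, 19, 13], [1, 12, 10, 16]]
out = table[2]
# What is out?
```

table has 3 rows. Row 2 is [1, 12, 10, 16].

[1, 12, 10, 16]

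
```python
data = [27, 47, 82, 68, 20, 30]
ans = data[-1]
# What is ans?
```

data has length 6. Negative index -1 maps to positive index 6 + (-1) = 5. data[5] = 30.

30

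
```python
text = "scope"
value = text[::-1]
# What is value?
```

text has length 5. The slice text[::-1] selects indices [4, 3, 2, 1, 0] (4->'e', 3->'p', 2->'o', 1->'c', 0->'s'), giving 'epocs'.

'epocs'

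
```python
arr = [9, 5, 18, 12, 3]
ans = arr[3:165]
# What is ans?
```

arr has length 5. The slice arr[3:165] selects indices [3, 4] (3->12, 4->3), giving [12, 3].

[12, 3]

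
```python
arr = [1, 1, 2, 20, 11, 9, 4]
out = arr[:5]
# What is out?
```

arr has length 7. The slice arr[:5] selects indices [0, 1, 2, 3, 4] (0->1, 1->1, 2->2, 3->20, 4->11), giving [1, 1, 2, 20, 11].

[1, 1, 2, 20, 11]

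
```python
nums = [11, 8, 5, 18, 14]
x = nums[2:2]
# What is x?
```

nums has length 5. The slice nums[2:2] resolves to an empty index range, so the result is [].

[]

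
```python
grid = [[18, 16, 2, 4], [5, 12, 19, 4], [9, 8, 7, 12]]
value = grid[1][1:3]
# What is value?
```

grid[1] = [5, 12, 19, 4]. grid[1] has length 4. The slice grid[1][1:3] selects indices [1, 2] (1->12, 2->19), giving [12, 19].

[12, 19]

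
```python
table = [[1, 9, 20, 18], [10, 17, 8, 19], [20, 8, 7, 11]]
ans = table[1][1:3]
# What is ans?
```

table[1] = [10, 17, 8, 19]. table[1] has length 4. The slice table[1][1:3] selects indices [1, 2] (1->17, 2->8), giving [17, 8].

[17, 8]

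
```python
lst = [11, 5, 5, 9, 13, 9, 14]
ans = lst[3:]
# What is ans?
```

lst has length 7. The slice lst[3:] selects indices [3, 4, 5, 6] (3->9, 4->13, 5->9, 6->14), giving [9, 13, 9, 14].

[9, 13, 9, 14]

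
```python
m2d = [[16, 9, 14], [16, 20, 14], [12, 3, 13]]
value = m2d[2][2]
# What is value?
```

m2d[2] = [12, 3, 13]. Taking column 2 of that row yields 13.

13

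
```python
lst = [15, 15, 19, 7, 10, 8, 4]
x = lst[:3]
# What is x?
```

lst has length 7. The slice lst[:3] selects indices [0, 1, 2] (0->15, 1->15, 2->19), giving [15, 15, 19].

[15, 15, 19]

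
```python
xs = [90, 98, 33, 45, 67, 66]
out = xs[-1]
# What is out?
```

xs has length 6. Negative index -1 maps to positive index 6 + (-1) = 5. xs[5] = 66.

66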